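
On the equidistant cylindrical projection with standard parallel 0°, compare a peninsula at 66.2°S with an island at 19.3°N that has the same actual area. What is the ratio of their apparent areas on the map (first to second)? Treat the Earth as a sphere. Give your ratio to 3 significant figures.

2.34

In the plate carrée (x = Rλ, y = Rφ), meridians are true-scale (h = 1) and parallels are stretched by k = sec φ.
Areal scale at 66.2°: h·k = 1.000 × 2.478 = 2.478.
Areal scale at 19.3°: h·k = 1.000 × 1.060 = 1.060.
Ratio = 2.478/1.060 ≈ 2.34.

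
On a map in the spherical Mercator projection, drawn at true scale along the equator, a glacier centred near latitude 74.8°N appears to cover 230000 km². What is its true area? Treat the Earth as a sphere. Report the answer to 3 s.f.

15800 km²

The Mercator projection is conformal; its linear scale factor is the same in every direction and equals sec φ = 1/cos φ.
Areal scale = k² = sec²φ = 1/cos²(74.8°) = 1/0.2622² = 14.55.
True area = apparent / (areal scale) = 230000 / 14.55 ≈ 15800 km².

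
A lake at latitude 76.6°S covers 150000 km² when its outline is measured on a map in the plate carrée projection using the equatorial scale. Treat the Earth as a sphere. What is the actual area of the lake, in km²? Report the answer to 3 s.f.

Plate carrée maps x = Rλ, y = Rφ. The meridian scale is h = 1 and the parallel scale is k = 1/cos φ = sec φ.
Areal scale = h·k = 1 × sec φ; at 76.6°, h = 1.000, k = 4.315, so h·k = 4.315.
True area = apparent / (areal scale) = 150000 / 4.315 ≈ 34800 km².

34800 km²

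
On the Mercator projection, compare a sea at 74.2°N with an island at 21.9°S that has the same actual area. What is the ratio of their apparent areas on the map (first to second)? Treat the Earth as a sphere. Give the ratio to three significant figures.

On Mercator, area is exaggerated by sec²φ = 1/cos²φ.
At 74.2°: sec²(74.2°) = 1/0.2723² = 13.49.
At 21.9°: sec²(21.9°) = 1/0.9278² = 1.162.
Ratio = 13.49/1.162 = cos²(21.9°)/cos²(74.2°) ≈ 11.6.

11.6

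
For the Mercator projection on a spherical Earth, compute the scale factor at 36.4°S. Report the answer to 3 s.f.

1.24

Mercator is conformal, so the point scale is isotropic: h = k = sec φ = 1/cos φ.
k = 1/cos 36.4° = 1/0.8049 = 1.242.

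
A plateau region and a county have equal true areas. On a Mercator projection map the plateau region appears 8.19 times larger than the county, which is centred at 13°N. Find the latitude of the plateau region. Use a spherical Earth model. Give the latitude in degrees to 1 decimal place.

For equal true areas on Mercator, apparent areas scale as sec²φ, so the ratio is cos²φ₂ / cos²φ₁.
cos²φ₂ / cos²φ₁ = 8.19  ⇒  cos φ₁ = cos 13° / √8.19 = 0.9744/2.862 = 0.3405.
φ₁ = arccos(0.3405) ≈ 70.1°.

70.1°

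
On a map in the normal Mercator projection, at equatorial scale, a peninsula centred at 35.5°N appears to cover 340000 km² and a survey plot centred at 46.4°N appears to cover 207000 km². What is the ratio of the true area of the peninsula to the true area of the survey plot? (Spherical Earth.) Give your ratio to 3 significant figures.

2.29

Since Mercator area scale is 1/cos²φ, the true area equals the apparent area multiplied by cos²φ.
True area of peninsula: 340000 × cos²(35.5°) = 340000 × 0.6628 = 225300 km².
True area of survey plot: 207000 × cos²(46.4°) = 207000 × 0.4756 = 98440 km².
Ratio = 225300 / 98440 ≈ 2.29.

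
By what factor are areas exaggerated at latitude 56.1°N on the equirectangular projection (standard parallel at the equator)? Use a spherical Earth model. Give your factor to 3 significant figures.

Plate carrée maps x = Rλ, y = Rφ. The meridian scale is h = 1 and the parallel scale is k = 1/cos φ = sec φ.
Areal scale = h·k = 1 × sec φ; at 56.1°, h = 1.000, k = 1.793, so h·k = 1.793.

1.79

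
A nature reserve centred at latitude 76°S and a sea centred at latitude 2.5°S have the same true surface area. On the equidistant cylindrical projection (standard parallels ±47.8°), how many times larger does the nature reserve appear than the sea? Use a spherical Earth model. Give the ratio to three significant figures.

4.13

With standard parallel φ₀ = 47.8°, the equirectangular projection gives x = Rλ cos φ₀, y = Rφ, so h = 1 and k = cos 47.8° / cos φ.
Areal scale at 76°: h·k = 1.000 × 2.777 = 2.777.
Areal scale at 2.5°: h·k = 1.000 × 0.6724 = 0.6724.
Ratio = 2.777/0.6724 ≈ 4.13.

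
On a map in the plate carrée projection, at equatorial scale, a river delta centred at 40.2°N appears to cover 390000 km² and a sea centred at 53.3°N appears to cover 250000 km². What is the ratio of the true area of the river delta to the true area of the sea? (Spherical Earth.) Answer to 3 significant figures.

Plate carrée has h = 1 and k = sec φ, giving areal scale sec φ; true area = (apparent area) · cos φ.
True area of river delta: 390000 × cos(40.2°) = 390000 × 0.7638 = 297900 km².
True area of sea: 250000 × cos(53.3°) = 250000 × 0.5976 = 149400 km².
Ratio = 297900 / 149400 ≈ 1.99.

1.99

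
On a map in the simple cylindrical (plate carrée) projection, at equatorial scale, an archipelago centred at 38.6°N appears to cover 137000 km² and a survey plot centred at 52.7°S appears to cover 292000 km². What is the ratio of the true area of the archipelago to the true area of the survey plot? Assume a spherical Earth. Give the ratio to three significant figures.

On the plate carrée, areal scale = h·k = 1 × sec φ, so true area = apparent × cos φ.
True area of archipelago: 137000 × cos(38.6°) = 137000 × 0.7815 = 107100 km².
True area of survey plot: 292000 × cos(52.7°) = 292000 × 0.6060 = 176900 km².
Ratio = 107100 / 176900 ≈ 0.605.

0.605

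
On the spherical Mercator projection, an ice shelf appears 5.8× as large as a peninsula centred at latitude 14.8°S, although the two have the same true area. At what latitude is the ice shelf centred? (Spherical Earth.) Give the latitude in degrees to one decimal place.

For equal true areas on Mercator, apparent areas scale as sec²φ, so the ratio is cos²φ₂ / cos²φ₁.
cos²φ₂ / cos²φ₁ = 5.8  ⇒  cos φ₁ = cos 14.8° / √5.8 = 0.9668/2.408 = 0.4015.
φ₁ = arccos(0.4015) ≈ 66.3°.

66.3°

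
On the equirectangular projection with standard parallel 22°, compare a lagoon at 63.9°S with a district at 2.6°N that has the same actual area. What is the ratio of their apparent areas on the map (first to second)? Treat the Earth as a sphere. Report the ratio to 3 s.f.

With standard parallel φ₀ = 22°, the equirectangular projection gives x = Rλ cos φ₀, y = Rφ, so h = 1 and k = cos 22° / cos φ.
Areal scale at 63.9°: h·k = 1.000 × 2.108 = 2.108.
Areal scale at 2.6°: h·k = 1.000 × 0.9281 = 0.9281.
Ratio = 2.108/0.9281 ≈ 2.27.

2.27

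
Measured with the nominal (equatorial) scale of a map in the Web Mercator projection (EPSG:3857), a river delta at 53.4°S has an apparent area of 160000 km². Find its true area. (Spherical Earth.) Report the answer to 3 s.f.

56900 km²

The Mercator projection is conformal; its linear scale factor is the same in every direction and equals sec φ = 1/cos φ.
Areal scale = k² = sec²φ = 1/cos²(53.4°) = 1/0.5962² = 2.813.
True area = apparent / (areal scale) = 160000 / 2.813 ≈ 56900 km².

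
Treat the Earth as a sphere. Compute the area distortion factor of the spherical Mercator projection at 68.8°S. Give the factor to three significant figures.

7.65

Mercator is conformal, so the point scale is isotropic: h = k = sec φ = 1/cos φ.
Areal scale = k² = sec²φ = 1/cos²(68.8°) = 1/0.3616² = 7.647.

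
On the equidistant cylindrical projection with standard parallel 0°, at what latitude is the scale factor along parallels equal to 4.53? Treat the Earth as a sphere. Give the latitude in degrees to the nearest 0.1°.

Plate carrée: h = 1, k = sec φ along parallels.
sec φ = 4.53  ⇒  cos φ = 0.2208  ⇒  φ ≈ 77.2°.

77.2°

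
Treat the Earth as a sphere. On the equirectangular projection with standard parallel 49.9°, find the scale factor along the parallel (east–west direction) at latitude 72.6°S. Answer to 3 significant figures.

2.15

The equidistant cylindrical projection with φ₀ = 49.9° has h = 1 (meridians true) and k = cos φ₀ / cos φ along parallels.
k = cos 49.9° / cos 72.6° = 0.6441/0.2990 = 2.154.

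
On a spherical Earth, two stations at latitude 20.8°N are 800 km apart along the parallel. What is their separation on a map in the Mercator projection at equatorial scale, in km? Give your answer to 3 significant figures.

856 km

Mercator is conformal, so the point scale is isotropic: h = k = sec φ = 1/cos φ.
Along the parallel, k = sec 20.8° = 1/0.9348 = 1.070.
Map distance = 800 × 1.070 ≈ 856 km.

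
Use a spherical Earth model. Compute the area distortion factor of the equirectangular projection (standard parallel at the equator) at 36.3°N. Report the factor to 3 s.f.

1.24

For the equirectangular projection with φ₀ = 0 (plate carrée), h = 1 along meridians and k = sec φ along parallels.
Areal scale = h·k = 1 × sec φ; at 36.3°, h = 1.000, k = 1.241, so h·k = 1.241.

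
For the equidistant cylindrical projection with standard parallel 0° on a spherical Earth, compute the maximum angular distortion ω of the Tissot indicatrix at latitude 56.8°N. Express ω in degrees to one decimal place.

Plate carrée maps x = Rλ, y = Rφ. The meridian scale is h = 1 and the parallel scale is k = 1/cos φ = sec φ.
At 56.8°: h = 1.000, k = 1.826; principal scales a = 1.826, b = 1.000.
sin(ω/2) = (a − b)/(a + b) = 0.8263/2.826 = 0.2924, so ω = 2 arcsin(0.2924) ≈ 34.0°.

34.0°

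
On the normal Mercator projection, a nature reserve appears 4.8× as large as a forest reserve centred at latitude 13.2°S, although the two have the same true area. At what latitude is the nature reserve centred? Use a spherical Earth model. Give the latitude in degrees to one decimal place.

63.6°

For equal true areas on Mercator, apparent areas scale as sec²φ, so the ratio is cos²φ₂ / cos²φ₁.
cos²φ₂ / cos²φ₁ = 4.8  ⇒  cos φ₁ = cos 13.2° / √4.8 = 0.9736/2.191 = 0.4444.
φ₁ = arccos(0.4444) ≈ 63.6°.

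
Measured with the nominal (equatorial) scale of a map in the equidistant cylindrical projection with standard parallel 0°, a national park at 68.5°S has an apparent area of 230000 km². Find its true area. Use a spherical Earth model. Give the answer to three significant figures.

In the plate carrée (x = Rλ, y = Rφ), meridians are true-scale (h = 1) and parallels are stretched by k = sec φ.
Areal scale = h·k = 1 × sec φ; at 68.5°, h = 1.000, k = 2.729, so h·k = 2.729.
True area = apparent / (areal scale) = 230000 / 2.729 ≈ 84300 km².

84300 km²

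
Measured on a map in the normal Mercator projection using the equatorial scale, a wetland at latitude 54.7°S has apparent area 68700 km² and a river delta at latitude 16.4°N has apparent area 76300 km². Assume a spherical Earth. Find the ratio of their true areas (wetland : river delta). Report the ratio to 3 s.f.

Since Mercator area scale is 1/cos²φ, the true area equals the apparent area multiplied by cos²φ.
True area of wetland: 68700 × cos²(54.7°) = 68700 × 0.3339 = 22940 km².
True area of river delta: 76300 × cos²(16.4°) = 76300 × 0.9203 = 70220 km².
Ratio = 22940 / 70220 ≈ 0.327.

0.327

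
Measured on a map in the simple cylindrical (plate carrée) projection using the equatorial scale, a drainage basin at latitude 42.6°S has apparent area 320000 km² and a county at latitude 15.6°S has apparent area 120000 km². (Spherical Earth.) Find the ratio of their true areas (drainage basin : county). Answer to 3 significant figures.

On the plate carrée, areal scale = h·k = 1 × sec φ, so true area = apparent × cos φ.
True area of drainage basin: 320000 × cos(42.6°) = 320000 × 0.7361 = 235600 km².
True area of county: 120000 × cos(15.6°) = 120000 × 0.9632 = 115600 km².
Ratio = 235600 / 115600 ≈ 2.04.

2.04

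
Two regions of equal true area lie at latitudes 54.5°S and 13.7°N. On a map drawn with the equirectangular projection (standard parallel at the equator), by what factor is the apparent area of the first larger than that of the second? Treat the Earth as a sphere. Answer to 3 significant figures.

1.67

In the plate carrée (x = Rλ, y = Rφ), meridians are true-scale (h = 1) and parallels are stretched by k = sec φ.
Areal scale at 54.5°: h·k = 1.000 × 1.722 = 1.722.
Areal scale at 13.7°: h·k = 1.000 × 1.029 = 1.029.
Ratio = 1.722/1.029 ≈ 1.67.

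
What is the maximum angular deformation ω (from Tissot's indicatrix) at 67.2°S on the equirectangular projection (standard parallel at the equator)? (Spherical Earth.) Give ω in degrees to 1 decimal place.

For the equirectangular projection with φ₀ = 0 (plate carrée), h = 1 along meridians and k = sec φ along parallels.
At 67.2°: h = 1.000, k = 2.581; principal scales a = 2.581, b = 1.000.
sin(ω/2) = (a − b)/(a + b) = 1.581/3.581 = 0.4414, so ω = 2 arcsin(0.4414) ≈ 52.4°.

52.4°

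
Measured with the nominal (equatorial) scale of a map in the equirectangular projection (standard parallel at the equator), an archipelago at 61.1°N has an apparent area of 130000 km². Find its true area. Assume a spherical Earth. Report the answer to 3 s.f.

62800 km²

Plate carrée maps x = Rλ, y = Rφ. The meridian scale is h = 1 and the parallel scale is k = 1/cos φ = sec φ.
Areal scale = h·k = 1 × sec φ; at 61.1°, h = 1.000, k = 2.069, so h·k = 2.069.
True area = apparent / (areal scale) = 130000 / 2.069 ≈ 62800 km².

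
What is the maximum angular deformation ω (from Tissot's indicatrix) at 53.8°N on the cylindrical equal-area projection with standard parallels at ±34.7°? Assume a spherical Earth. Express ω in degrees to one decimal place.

For cylindrical equal-area with standard parallel φ₀, h = cos φ / cos φ₀ and k = cos φ₀ / cos φ, so h·k = 1.
At 53.8°: h = 0.7184, k = 1.392; principal scales a = 1.392, b = 0.7184.
sin(ω/2) = (a − b)/(a + b) = 0.6737/2.110 = 0.3192, so ω = 2 arcsin(0.3192) ≈ 37.2°.

37.2°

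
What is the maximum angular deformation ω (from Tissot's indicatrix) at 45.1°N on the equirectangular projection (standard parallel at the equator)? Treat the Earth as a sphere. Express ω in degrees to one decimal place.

Plate carrée maps x = Rλ, y = Rφ. The meridian scale is h = 1 and the parallel scale is k = 1/cos φ = sec φ.
At 45.1°: h = 1.000, k = 1.417; principal scales a = 1.417, b = 1.000.
sin(ω/2) = (a − b)/(a + b) = 0.4167/2.417 = 0.1724, so ω = 2 arcsin(0.1724) ≈ 19.9°.

19.9°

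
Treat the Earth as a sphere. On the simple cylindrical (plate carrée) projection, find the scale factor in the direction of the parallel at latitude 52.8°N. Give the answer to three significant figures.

Plate carrée maps x = Rλ, y = Rφ. The meridian scale is h = 1 and the parallel scale is k = 1/cos φ = sec φ.
k = 1/cos 52.8° = 1/0.6046 = 1.654.

1.65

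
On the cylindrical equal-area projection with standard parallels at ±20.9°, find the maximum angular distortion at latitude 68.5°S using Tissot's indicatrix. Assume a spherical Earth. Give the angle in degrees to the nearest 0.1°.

94.3°

For cylindrical equal-area with standard parallel φ₀, h = cos φ / cos φ₀ and k = cos φ₀ / cos φ, so h·k = 1.
At 68.5°: h = 0.3923, k = 2.549; principal scales a = 2.549, b = 0.3923.
sin(ω/2) = (a − b)/(a + b) = 2.157/2.941 = 0.7332, so ω = 2 arcsin(0.7332) ≈ 94.3°.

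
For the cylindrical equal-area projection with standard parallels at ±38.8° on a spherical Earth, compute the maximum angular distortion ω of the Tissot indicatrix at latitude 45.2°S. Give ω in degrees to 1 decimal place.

Cylindrical equal-area (φ₀ = 38.8°): h = cos φ / cos 38.8° along meridians, k = cos 38.8° / cos φ along parallels; h·k = 1.
At 45.2°: h = 0.9041, k = 1.106; principal scales a = 1.106, b = 0.9041.
sin(ω/2) = (a − b)/(a + b) = 0.2019/2.010 = 0.1004, so ω = 2 arcsin(0.1004) ≈ 11.5°.

11.5°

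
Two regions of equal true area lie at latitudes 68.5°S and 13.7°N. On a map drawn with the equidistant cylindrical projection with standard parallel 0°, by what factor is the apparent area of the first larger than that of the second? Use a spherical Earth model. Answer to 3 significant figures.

Plate carrée maps x = Rλ, y = Rφ. The meridian scale is h = 1 and the parallel scale is k = 1/cos φ = sec φ.
Areal scale at 68.5°: h·k = 1.000 × 2.729 = 2.729.
Areal scale at 13.7°: h·k = 1.000 × 1.029 = 1.029.
Ratio = 2.729/1.029 ≈ 2.65.

2.65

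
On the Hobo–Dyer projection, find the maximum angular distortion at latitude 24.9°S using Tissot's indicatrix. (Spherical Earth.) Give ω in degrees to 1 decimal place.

15.3°

The Hobo–Dyer projection is cylindrical equal-area with φ₀ = 37.5°. Cylindrical equal-area (φ₀ = 37.5°): h = cos φ / cos 37.5° along meridians, k = cos 37.5° / cos φ along parallels; h·k = 1.
At 24.9°: h = 1.143, k = 0.8747; principal scales a = 1.143, b = 0.8747.
sin(ω/2) = (a − b)/(a + b) = 0.2686/2.018 = 0.1331, so ω = 2 arcsin(0.1331) ≈ 15.3°.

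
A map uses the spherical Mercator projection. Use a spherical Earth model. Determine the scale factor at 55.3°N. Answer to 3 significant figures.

Mercator is conformal, so the point scale is isotropic: h = k = sec φ = 1/cos φ.
k = 1/cos 55.3° = 1/0.5693 = 1.757.

1.76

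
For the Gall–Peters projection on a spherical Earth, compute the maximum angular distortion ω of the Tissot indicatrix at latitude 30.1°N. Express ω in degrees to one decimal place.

The Gall–Peters projection is cylindrical equal-area with φ₀ = 45°. A cylindrical equal-area projection with standard parallel φ₀ has meridian scale h = cos φ / cos φ₀ and parallel scale k = cos φ₀ / cos φ (so areas are preserved, h·k = 1).
At 30.1°: h = 1.224, k = 0.8173; principal scales a = 1.224, b = 0.8173.
sin(ω/2) = (a − b)/(a + b) = 0.4062/2.041 = 0.1990, so ω = 2 arcsin(0.1990) ≈ 23.0°.

23.0°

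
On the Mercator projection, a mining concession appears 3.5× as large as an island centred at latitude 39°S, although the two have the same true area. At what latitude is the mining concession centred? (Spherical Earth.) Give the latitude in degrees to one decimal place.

65.5°

On Mercator, (apparent₁)/(apparent₂) = sec²φ₁ / sec²φ₂ when true areas are equal.
cos²φ₂ / cos²φ₁ = 3.5  ⇒  cos φ₁ = cos 39° / √3.5 = 0.7771/1.871 = 0.4154.
φ₁ = arccos(0.4154) ≈ 65.5°.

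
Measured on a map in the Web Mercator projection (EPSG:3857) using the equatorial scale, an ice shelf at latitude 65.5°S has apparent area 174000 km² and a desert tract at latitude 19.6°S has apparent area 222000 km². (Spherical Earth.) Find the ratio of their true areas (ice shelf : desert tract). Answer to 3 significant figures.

On Mercator the areal scale is sec²φ, so true area = apparent × cos²φ.
True area of ice shelf: 174000 × cos²(65.5°) = 174000 × 0.1720 = 29920 km².
True area of desert tract: 222000 × cos²(19.6°) = 222000 × 0.8875 = 197000 km².
Ratio = 29920 / 197000 ≈ 0.152.

0.152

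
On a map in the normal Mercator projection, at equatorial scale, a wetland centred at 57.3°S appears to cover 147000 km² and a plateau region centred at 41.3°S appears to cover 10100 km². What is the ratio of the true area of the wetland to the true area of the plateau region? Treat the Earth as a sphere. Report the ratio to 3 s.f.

Since Mercator area scale is 1/cos²φ, the true area equals the apparent area multiplied by cos²φ.
True area of wetland: 147000 × cos²(57.3°) = 147000 × 0.2919 = 42900 km².
True area of plateau region: 10100 × cos²(41.3°) = 10100 × 0.5644 = 5700 km².
Ratio = 42900 / 5700 ≈ 7.53.

7.53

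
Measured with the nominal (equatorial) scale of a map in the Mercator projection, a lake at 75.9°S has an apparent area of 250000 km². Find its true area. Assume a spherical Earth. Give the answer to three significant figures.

14800 km²

For Mercator, h = k = sec φ (a conformal cylindrical projection has a single point scale, 1/cos φ).
Areal scale = k² = sec²φ = 1/cos²(75.9°) = 1/0.2436² = 16.85.
True area = apparent / (areal scale) = 250000 / 16.85 ≈ 14800 km².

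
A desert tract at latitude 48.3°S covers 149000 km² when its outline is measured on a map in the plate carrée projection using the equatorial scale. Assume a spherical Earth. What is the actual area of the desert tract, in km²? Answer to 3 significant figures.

99100 km²

For the equirectangular projection with φ₀ = 0 (plate carrée), h = 1 along meridians and k = sec φ along parallels.
Areal scale = h·k = 1 × sec φ; at 48.3°, h = 1.000, k = 1.503, so h·k = 1.503.
True area = apparent / (areal scale) = 149000 / 1.503 ≈ 99100 km².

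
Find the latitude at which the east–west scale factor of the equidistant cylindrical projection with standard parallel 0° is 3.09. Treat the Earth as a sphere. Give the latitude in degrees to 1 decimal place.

71.1°

Plate carrée: h = 1, k = sec φ along parallels.
sec φ = 3.09  ⇒  cos φ = 0.3236  ⇒  φ ≈ 71.1°.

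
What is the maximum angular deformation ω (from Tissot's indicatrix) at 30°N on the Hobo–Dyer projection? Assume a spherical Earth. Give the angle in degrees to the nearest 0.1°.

Hobo–Dyer is a cylindrical equal-area projection with standard parallels at ±37.5°. Cylindrical equal-area (φ₀ = 37.5°): h = cos φ / cos 37.5° along meridians, k = cos 37.5° / cos φ along parallels; h·k = 1.
At 30°: h = 1.092, k = 0.9161; principal scales a = 1.092, b = 0.9161.
sin(ω/2) = (a − b)/(a + b) = 0.1755/2.008 = 0.08742, so ω = 2 arcsin(0.08742) ≈ 10.0°.

10.0°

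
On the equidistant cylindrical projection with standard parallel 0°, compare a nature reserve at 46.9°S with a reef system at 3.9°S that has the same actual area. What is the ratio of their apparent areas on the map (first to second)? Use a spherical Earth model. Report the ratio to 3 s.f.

1.46

In the plate carrée (x = Rλ, y = Rφ), meridians are true-scale (h = 1) and parallels are stretched by k = sec φ.
Areal scale at 46.9°: h·k = 1.000 × 1.464 = 1.464.
Areal scale at 3.9°: h·k = 1.000 × 1.002 = 1.002.
Ratio = 1.464/1.002 ≈ 1.46.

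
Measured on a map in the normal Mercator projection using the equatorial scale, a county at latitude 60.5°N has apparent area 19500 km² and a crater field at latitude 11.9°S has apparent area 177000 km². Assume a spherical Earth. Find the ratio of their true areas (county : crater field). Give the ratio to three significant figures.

0.0279

Since Mercator area scale is 1/cos²φ, the true area equals the apparent area multiplied by cos²φ.
True area of county: 19500 × cos²(60.5°) = 19500 × 0.2425 = 4728 km².
True area of crater field: 177000 × cos²(11.9°) = 177000 × 0.9575 = 169500 km².
Ratio = 4728 / 169500 ≈ 0.0279.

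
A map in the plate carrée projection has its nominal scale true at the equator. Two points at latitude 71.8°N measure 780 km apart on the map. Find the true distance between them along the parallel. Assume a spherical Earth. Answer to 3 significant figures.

244 km

For the equirectangular projection with φ₀ = 0 (plate carrée), h = 1 along meridians and k = sec φ along parallels.
Along the parallel at 71.8°, map distances are exaggerated by k = sec 71.8° = 3.202.
True distance = 780 / 3.202 = 780 × cos 71.8° ≈ 244 km.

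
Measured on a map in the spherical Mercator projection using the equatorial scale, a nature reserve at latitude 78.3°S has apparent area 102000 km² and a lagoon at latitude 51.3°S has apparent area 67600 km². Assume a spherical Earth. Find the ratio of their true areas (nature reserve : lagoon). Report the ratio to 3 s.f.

0.159

Since Mercator area scale is 1/cos²φ, the true area equals the apparent area multiplied by cos²φ.
True area of nature reserve: 102000 × cos²(78.3°) = 102000 × 0.04112 = 4195 km².
True area of lagoon: 67600 × cos²(51.3°) = 67600 × 0.3909 = 26430 km².
Ratio = 4195 / 26430 ≈ 0.159.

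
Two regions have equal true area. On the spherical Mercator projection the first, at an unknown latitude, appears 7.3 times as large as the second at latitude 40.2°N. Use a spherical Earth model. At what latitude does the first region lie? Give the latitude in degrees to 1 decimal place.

73.6°

For equal true areas on Mercator, apparent areas scale as sec²φ, so the ratio is cos²φ₂ / cos²φ₁.
cos²φ₂ / cos²φ₁ = 7.3  ⇒  cos φ₁ = cos 40.2° / √7.3 = 0.7638/2.702 = 0.2827.
φ₁ = arccos(0.2827) ≈ 73.6°.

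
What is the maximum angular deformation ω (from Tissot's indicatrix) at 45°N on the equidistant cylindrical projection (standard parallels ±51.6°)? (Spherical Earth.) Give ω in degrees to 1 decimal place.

In the equirectangular projection with standard parallel φ₀ = 51.6° (x = Rλ cos φ₀, y = Rφ), meridians are true-scale (h = 1) and the parallel scale is k = cos φ₀ / cos φ.
At 45°: h = 1.000, k = 0.8784; principal scales a = 1.000, b = 0.8784.
sin(ω/2) = (a − b)/(a + b) = 0.1216/1.878 = 0.06472, so ω = 2 arcsin(0.06472) ≈ 7.4°.

7.4°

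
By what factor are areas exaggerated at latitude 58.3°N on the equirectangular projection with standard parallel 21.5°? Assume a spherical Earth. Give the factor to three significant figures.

In the equirectangular projection with standard parallel φ₀ = 21.5° (x = Rλ cos φ₀, y = Rφ), meridians are true-scale (h = 1) and the parallel scale is k = cos φ₀ / cos φ.
Areal scale = h·k = 1 × cos φ₀ / cos φ; at 58.3°, h = 1.000, k = 1.771, so h·k = 1.771.

1.77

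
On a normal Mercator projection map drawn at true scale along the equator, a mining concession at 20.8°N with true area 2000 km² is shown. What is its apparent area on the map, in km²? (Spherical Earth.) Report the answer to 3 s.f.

The Mercator projection is conformal; its linear scale factor is the same in every direction and equals sec φ = 1/cos φ.
Areal scale = k² = sec²φ = 1/cos²(20.8°) = 1/0.9348² = 1.144.
Apparent area = 2000 × 1.144 ≈ 2290 km².

2290 km²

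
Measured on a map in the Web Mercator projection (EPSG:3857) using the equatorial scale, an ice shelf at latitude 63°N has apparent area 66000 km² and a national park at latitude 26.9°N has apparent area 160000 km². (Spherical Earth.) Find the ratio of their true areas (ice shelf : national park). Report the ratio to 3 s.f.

Since Mercator area scale is 1/cos²φ, the true area equals the apparent area multiplied by cos²φ.
True area of ice shelf: 66000 × cos²(63°) = 66000 × 0.2061 = 13600 km².
True area of national park: 160000 × cos²(26.9°) = 160000 × 0.7953 = 127200 km².
Ratio = 13600 / 127200 ≈ 0.107.

0.107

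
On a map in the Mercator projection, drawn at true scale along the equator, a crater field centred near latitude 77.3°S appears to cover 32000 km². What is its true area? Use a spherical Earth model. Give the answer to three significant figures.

1550 km²

For Mercator, h = k = sec φ (a conformal cylindrical projection has a single point scale, 1/cos φ).
Areal scale = k² = sec²φ = 1/cos²(77.3°) = 1/0.2198² = 20.69.
True area = apparent / (areal scale) = 32000 / 20.69 ≈ 1550 km².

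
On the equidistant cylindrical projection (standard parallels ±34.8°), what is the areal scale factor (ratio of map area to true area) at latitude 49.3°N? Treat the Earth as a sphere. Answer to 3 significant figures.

1.26

In the equirectangular projection with standard parallel φ₀ = 34.8° (x = Rλ cos φ₀, y = Rφ), meridians are true-scale (h = 1) and the parallel scale is k = cos φ₀ / cos φ.
Areal scale = h·k = 1 × cos φ₀ / cos φ; at 49.3°, h = 1.000, k = 1.259, so h·k = 1.259.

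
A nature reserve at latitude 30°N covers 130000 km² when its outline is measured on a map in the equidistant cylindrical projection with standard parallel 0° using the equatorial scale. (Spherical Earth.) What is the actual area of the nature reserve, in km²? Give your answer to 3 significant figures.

In the plate carrée (x = Rλ, y = Rφ), meridians are true-scale (h = 1) and parallels are stretched by k = sec φ.
Areal scale = h·k = 1 × sec φ; at 30°, h = 1.000, k = 1.155, so h·k = 1.155.
True area = apparent / (areal scale) = 130000 / 1.155 ≈ 113000 km².

113000 km²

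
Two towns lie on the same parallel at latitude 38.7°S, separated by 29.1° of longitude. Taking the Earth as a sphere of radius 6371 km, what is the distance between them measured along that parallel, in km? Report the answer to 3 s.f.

2530 km

Arc length along a parallel = R cos φ · Δλ (with Δλ in radians).
= 6371 × cos 38.7° × (29.1° × π/180) = 6371 × 0.7804 × 0.5079 ≈ 2530 km.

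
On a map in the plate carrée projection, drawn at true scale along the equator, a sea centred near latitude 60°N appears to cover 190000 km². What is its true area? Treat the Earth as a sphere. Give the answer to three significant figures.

95000 km²

In the plate carrée (x = Rλ, y = Rφ), meridians are true-scale (h = 1) and parallels are stretched by k = sec φ.
Areal scale = h·k = 1 × sec φ; at 60°, h = 1.000, k = 2.000, so h·k = 2.000.
True area = apparent / (areal scale) = 190000 / 2.000 ≈ 95000 km².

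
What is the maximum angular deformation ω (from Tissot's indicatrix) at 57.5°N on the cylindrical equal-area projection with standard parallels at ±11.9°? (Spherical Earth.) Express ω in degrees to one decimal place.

A cylindrical equal-area projection with standard parallel φ₀ has meridian scale h = cos φ / cos φ₀ and parallel scale k = cos φ₀ / cos φ (so areas are preserved, h·k = 1).
At 57.5°: h = 0.5491, k = 1.821; principal scales a = 1.821, b = 0.5491.
sin(ω/2) = (a − b)/(a + b) = 1.272/2.370 = 0.5367, so ω = 2 arcsin(0.5367) ≈ 64.9°.

64.9°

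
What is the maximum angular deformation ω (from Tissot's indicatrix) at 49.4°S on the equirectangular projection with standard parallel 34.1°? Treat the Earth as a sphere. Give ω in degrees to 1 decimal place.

In the equirectangular projection with standard parallel φ₀ = 34.1° (x = Rλ cos φ₀, y = Rφ), meridians are true-scale (h = 1) and the parallel scale is k = cos φ₀ / cos φ.
At 49.4°: h = 1.000, k = 1.272; principal scales a = 1.272, b = 1.000.
sin(ω/2) = (a − b)/(a + b) = 0.2724/2.272 = 0.1199, so ω = 2 arcsin(0.1199) ≈ 13.8°.

13.8°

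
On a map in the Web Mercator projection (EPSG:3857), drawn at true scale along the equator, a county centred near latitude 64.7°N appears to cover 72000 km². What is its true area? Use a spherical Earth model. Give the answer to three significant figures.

Mercator is conformal, so the point scale is isotropic: h = k = sec φ = 1/cos φ.
Areal scale = k² = sec²φ = 1/cos²(64.7°) = 1/0.4274² = 5.475.
True area = apparent / (areal scale) = 72000 / 5.475 ≈ 13100 km².

13100 km²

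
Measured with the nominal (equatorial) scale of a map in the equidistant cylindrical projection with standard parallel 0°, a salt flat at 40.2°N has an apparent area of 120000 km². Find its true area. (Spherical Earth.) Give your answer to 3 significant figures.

91700 km²

Plate carrée maps x = Rλ, y = Rφ. The meridian scale is h = 1 and the parallel scale is k = 1/cos φ = sec φ.
Areal scale = h·k = 1 × sec φ; at 40.2°, h = 1.000, k = 1.309, so h·k = 1.309.
True area = apparent / (areal scale) = 120000 / 1.309 ≈ 91700 km².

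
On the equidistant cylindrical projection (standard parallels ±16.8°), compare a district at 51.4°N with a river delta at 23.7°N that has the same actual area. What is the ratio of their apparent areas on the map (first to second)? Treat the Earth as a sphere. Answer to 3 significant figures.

With standard parallel φ₀ = 16.8°, the equirectangular projection gives x = Rλ cos φ₀, y = Rφ, so h = 1 and k = cos 16.8° / cos φ.
Areal scale at 51.4°: h·k = 1.000 × 1.534 = 1.534.
Areal scale at 23.7°: h·k = 1.000 × 1.045 = 1.045.
Ratio = 1.534/1.045 ≈ 1.47.

1.47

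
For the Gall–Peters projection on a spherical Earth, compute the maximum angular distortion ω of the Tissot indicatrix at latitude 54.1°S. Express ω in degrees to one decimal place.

21.3°

The Gall–Peters projection is cylindrical equal-area with φ₀ = 45°. Cylindrical equal-area (φ₀ = 45°): h = cos φ / cos 45° along meridians, k = cos 45° / cos φ along parallels; h·k = 1.
At 54.1°: h = 0.8293, k = 1.206; principal scales a = 1.206, b = 0.8293.
sin(ω/2) = (a − b)/(a + b) = 0.3766/2.035 = 0.1851, so ω = 2 arcsin(0.1851) ≈ 21.3°.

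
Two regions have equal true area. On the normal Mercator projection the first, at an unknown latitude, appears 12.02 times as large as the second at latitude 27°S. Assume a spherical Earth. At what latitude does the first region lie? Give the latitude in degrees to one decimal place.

For equal true areas on Mercator, apparent areas scale as sec²φ, so the ratio is cos²φ₂ / cos²φ₁.
cos²φ₂ / cos²φ₁ = 12.02  ⇒  cos φ₁ = cos 27° / √12.02 = 0.8910/3.467 = 0.2570.
φ₁ = arccos(0.2570) ≈ 75.1°.

75.1°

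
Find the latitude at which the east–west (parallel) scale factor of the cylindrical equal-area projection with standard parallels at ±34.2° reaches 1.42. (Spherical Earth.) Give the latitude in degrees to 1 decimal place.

Cylindrical equal-area (φ₀ = 34.2°): h = cos φ / cos 34.2° along meridians, k = cos 34.2° / cos φ along parallels; h·k = 1.
k = cos φ₀ / cos φ = 1.42  ⇒  cos φ = cos 34.2° / 1.42 = 0.5825.
φ = arccos(0.5825) ≈ 54.4°.

54.4°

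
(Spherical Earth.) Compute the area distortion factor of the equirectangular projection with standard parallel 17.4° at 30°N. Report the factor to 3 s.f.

The equidistant cylindrical projection with φ₀ = 17.4° has h = 1 (meridians true) and k = cos φ₀ / cos φ along parallels.
Areal scale = h·k = 1 × cos φ₀ / cos φ; at 30°, h = 1.000, k = 1.102, so h·k = 1.102.

1.10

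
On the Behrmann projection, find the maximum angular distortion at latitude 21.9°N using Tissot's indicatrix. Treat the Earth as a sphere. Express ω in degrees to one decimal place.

The Behrmann projection is cylindrical equal-area with φ₀ = 30°. For cylindrical equal-area with standard parallel φ₀, h = cos φ / cos φ₀ and k = cos φ₀ / cos φ, so h·k = 1.
At 21.9°: h = 1.071, k = 0.9334; principal scales a = 1.071, b = 0.9334.
sin(ω/2) = (a − b)/(a + b) = 0.1380/2.005 = 0.06883, so ω = 2 arcsin(0.06883) ≈ 7.9°.

7.9°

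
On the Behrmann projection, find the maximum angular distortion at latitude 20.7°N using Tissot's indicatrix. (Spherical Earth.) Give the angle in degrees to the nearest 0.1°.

8.8°

Behrmann is a cylindrical equal-area projection with standard parallels at ±30°. Cylindrical equal-area (φ₀ = 30°): h = cos φ / cos 30° along meridians, k = cos 30° / cos φ along parallels; h·k = 1.
At 20.7°: h = 1.080, k = 0.9258; principal scales a = 1.080, b = 0.9258.
sin(ω/2) = (a − b)/(a + b) = 0.1544/2.006 = 0.07695, so ω = 2 arcsin(0.07695) ≈ 8.8°.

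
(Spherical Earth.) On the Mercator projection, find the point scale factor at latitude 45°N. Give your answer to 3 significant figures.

Mercator is conformal, so the point scale is isotropic: h = k = sec φ = 1/cos φ.
k = 1/cos 45° = 1/0.7071 = 1.414.

1.41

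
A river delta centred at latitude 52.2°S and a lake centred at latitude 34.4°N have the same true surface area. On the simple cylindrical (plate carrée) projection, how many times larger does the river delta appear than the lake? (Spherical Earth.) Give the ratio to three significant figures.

1.35

Plate carrée maps x = Rλ, y = Rφ. The meridian scale is h = 1 and the parallel scale is k = 1/cos φ = sec φ.
Areal scale at 52.2°: h·k = 1.000 × 1.632 = 1.632.
Areal scale at 34.4°: h·k = 1.000 × 1.212 = 1.212.
Ratio = 1.632/1.212 ≈ 1.35.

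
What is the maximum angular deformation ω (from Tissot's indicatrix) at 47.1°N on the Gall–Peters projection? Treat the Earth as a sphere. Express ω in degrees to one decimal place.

4.4°

The Gall–Peters projection is cylindrical equal-area with φ₀ = 45°. Cylindrical equal-area (φ₀ = 45°): h = cos φ / cos 45° along meridians, k = cos 45° / cos φ along parallels; h·k = 1.
At 47.1°: h = 0.9627, k = 1.039; principal scales a = 1.039, b = 0.9627.
sin(ω/2) = (a − b)/(a + b) = 0.07608/2.001 = 0.03801, so ω = 2 arcsin(0.03801) ≈ 4.4°.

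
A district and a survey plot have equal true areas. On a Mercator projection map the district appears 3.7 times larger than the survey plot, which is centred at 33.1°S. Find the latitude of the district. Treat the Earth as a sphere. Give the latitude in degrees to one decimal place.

For equal true areas on Mercator, apparent areas scale as sec²φ, so the ratio is cos²φ₂ / cos²φ₁.
cos²φ₂ / cos²φ₁ = 3.7  ⇒  cos φ₁ = cos 33.1° / √3.7 = 0.8377/1.924 = 0.4355.
φ₁ = arccos(0.4355) ≈ 64.2°.

64.2°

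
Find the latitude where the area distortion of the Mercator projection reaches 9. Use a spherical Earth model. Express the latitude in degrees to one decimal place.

70.5°

Mercator areal scale is sec²φ.
sec²φ = 9  ⇒  cos²φ = 0.1111  ⇒  cos φ = 0.3333.
φ = arccos(0.3333) ≈ 70.5°.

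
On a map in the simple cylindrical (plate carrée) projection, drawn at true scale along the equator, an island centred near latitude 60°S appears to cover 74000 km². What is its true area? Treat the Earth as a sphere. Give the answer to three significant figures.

37000 km²

For the equirectangular projection with φ₀ = 0 (plate carrée), h = 1 along meridians and k = sec φ along parallels.
Areal scale = h·k = 1 × sec φ; at 60°, h = 1.000, k = 2.000, so h·k = 2.000.
True area = apparent / (areal scale) = 74000 / 2.000 ≈ 37000 km².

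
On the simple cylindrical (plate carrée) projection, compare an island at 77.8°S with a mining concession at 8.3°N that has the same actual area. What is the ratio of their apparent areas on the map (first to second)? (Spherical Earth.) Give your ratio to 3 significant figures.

For the equirectangular projection with φ₀ = 0 (plate carrée), h = 1 along meridians and k = sec φ along parallels.
Areal scale at 77.8°: h·k = 1.000 × 4.732 = 4.732.
Areal scale at 8.3°: h·k = 1.000 × 1.011 = 1.011.
Ratio = 4.732/1.011 ≈ 4.68.

4.68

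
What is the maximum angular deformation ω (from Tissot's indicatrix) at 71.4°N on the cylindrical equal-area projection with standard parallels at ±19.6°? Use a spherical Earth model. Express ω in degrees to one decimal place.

105.2°

For cylindrical equal-area with standard parallel φ₀, h = cos φ / cos φ₀ and k = cos φ₀ / cos φ, so h·k = 1.
At 71.4°: h = 0.3386, k = 2.954; principal scales a = 2.954, b = 0.3386.
sin(ω/2) = (a − b)/(a + b) = 2.615/3.292 = 0.7943, so ω = 2 arcsin(0.7943) ≈ 105.2°.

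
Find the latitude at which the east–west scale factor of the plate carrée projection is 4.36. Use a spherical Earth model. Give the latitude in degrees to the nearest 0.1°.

76.7°

Plate carrée: h = 1, k = sec φ along parallels.
sec φ = 4.36  ⇒  cos φ = 0.2294  ⇒  φ ≈ 76.7°.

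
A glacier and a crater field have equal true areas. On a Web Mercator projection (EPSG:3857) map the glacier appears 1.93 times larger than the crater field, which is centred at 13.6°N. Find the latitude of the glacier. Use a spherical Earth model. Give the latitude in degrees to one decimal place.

45.6°

On Mercator, (apparent₁)/(apparent₂) = sec²φ₁ / sec²φ₂ when true areas are equal.
cos²φ₂ / cos²φ₁ = 1.93  ⇒  cos φ₁ = cos 13.6° / √1.93 = 0.9720/1.389 = 0.6996.
φ₁ = arccos(0.6996) ≈ 45.6°.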